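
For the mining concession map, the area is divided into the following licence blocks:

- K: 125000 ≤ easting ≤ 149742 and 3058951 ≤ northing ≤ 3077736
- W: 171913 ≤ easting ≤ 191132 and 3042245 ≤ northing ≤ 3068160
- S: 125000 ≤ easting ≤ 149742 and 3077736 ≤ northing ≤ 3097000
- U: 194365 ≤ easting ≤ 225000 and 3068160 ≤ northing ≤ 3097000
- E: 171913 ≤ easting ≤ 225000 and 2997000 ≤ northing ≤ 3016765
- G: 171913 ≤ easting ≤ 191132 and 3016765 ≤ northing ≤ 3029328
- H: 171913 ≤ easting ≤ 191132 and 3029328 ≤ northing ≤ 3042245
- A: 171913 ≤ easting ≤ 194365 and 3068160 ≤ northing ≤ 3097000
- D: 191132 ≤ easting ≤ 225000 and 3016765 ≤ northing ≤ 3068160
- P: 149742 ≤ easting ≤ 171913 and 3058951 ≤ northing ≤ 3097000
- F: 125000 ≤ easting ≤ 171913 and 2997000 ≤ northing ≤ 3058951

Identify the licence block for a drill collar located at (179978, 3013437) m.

The point has easting = 179978 and northing = 3013437.
Only E satisfies 171913 ≤ easting ≤ 225000 and 2997000 ≤ northing ≤ 3016765.

E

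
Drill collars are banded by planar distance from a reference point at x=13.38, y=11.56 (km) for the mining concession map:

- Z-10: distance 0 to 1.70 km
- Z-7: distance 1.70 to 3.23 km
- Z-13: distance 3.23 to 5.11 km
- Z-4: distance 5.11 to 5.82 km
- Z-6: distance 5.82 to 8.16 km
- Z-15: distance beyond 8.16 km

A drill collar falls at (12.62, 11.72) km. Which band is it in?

Distance = √((12.62−13.38)² + (11.72−11.56)²) = √(0.578 + 0.026) = 0.777 km.
0 ≤ 0.777 < 1.70 → Z-10.

Z-10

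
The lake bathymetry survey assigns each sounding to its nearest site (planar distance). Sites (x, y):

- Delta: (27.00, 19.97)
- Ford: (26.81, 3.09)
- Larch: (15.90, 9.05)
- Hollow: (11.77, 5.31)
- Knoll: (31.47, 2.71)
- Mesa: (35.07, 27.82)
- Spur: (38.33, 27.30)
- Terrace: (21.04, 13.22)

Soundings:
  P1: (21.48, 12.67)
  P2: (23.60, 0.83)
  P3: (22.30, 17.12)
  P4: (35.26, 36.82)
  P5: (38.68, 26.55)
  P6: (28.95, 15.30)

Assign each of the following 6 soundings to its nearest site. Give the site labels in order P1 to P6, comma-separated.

Terrace, Ford, Terrace, Mesa, Spur, Delta

P1 → Terrace (d²=0.50)
P2 → Ford (d²=15.41)
P3 → Terrace (d²=16.80)
P4 → Mesa (d²=81.04)
P5 → Spur (d²=0.69)
P6 → Delta (d²=25.61)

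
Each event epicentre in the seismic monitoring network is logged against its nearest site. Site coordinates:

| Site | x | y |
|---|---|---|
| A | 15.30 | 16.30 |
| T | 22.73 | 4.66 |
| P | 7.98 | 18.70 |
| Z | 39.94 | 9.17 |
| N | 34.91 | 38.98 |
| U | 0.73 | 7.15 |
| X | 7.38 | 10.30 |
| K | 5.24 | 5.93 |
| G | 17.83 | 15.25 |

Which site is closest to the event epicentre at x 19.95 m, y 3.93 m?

Squared distances to each site:
A: 174.639; T: 8.261; P: 361.434; Z: 427.058; N: 1452.304; U: 379.777; X: 198.582; K: 220.384; G: 132.637.
Minimum at T.

T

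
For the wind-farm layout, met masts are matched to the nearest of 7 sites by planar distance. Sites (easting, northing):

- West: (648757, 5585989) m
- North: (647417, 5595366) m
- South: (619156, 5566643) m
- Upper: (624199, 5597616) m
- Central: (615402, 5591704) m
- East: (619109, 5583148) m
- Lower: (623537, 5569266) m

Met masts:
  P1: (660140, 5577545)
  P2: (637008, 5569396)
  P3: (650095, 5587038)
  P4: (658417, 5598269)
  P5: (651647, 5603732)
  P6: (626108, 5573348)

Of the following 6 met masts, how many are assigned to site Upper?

0

P1 → West
P2 → Lower
P3 → West
P4 → North
P5 → North
P6 → Lower
0 of the 6 go to Upper.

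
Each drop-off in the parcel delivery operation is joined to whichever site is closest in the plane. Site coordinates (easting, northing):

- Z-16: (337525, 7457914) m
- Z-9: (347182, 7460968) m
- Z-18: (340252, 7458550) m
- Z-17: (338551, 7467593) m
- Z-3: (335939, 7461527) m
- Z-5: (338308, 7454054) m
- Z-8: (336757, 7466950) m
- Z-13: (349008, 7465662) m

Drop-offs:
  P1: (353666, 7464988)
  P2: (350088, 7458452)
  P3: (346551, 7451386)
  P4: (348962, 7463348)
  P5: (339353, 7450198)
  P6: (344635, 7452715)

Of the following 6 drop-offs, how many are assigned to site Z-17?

0

P1 → Z-13
P2 → Z-9
P3 → Z-5
P4 → Z-13
P5 → Z-5
P6 → Z-5
0 of the 6 go to Z-17.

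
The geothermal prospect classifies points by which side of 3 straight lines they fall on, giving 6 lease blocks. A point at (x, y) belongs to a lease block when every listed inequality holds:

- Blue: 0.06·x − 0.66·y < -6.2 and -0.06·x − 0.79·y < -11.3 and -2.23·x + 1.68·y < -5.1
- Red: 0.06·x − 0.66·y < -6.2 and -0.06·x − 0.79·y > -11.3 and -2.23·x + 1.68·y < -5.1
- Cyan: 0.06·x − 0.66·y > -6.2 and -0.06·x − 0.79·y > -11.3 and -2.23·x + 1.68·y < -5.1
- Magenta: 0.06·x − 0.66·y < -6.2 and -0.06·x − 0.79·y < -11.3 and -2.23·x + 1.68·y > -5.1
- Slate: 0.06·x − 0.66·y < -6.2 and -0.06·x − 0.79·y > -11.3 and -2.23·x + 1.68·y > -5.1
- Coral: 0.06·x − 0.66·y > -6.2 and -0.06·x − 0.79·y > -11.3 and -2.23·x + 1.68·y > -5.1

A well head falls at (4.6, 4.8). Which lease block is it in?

Coral

0.06·4.6 − 0.66·4.8 = -2.892, which is > -6.2
-0.06·4.6 − 0.79·4.8 = -4.068, which is > -11.3
-2.23·4.6 + 1.68·4.8 = -2.194, which is > -5.1
This sign pattern matches Coral.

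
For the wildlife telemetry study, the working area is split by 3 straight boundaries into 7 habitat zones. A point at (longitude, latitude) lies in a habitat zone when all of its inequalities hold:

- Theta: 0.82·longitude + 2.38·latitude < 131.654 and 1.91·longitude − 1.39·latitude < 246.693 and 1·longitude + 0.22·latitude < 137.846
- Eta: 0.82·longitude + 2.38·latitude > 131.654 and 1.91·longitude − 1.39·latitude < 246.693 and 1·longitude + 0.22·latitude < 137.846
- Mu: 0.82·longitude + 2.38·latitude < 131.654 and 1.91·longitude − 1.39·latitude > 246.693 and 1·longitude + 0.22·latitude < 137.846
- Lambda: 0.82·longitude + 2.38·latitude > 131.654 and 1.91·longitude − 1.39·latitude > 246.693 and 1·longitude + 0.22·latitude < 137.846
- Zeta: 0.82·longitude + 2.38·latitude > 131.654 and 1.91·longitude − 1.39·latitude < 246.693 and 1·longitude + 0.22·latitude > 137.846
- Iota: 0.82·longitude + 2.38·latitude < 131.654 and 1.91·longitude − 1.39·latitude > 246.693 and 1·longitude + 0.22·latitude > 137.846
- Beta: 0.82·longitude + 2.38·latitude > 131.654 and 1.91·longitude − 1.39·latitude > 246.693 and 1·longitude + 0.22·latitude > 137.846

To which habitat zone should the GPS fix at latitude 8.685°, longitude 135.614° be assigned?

0.82·135.614 + 2.38·8.685 = 131.874, which is > 131.654
1.91·135.614 − 1.39·8.685 = 246.951, which is > 246.693
1·135.614 + 0.22·8.685 = 137.525, which is < 137.846
This sign pattern matches Lambda.

Lambda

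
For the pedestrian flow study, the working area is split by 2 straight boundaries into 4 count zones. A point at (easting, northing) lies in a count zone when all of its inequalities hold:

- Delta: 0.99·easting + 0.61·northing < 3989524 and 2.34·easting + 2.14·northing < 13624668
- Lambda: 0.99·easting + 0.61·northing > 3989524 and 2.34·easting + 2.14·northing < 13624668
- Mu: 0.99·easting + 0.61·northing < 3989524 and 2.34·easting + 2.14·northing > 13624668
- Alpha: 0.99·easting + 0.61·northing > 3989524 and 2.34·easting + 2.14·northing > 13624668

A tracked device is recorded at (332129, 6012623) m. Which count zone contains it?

Alpha

0.99·332129 + 0.61·6012623 = 3996507.740, which is > 3989524
2.34·332129 + 2.14·6012623 = 13644195.080, which is > 13624668
This sign pattern matches Alpha.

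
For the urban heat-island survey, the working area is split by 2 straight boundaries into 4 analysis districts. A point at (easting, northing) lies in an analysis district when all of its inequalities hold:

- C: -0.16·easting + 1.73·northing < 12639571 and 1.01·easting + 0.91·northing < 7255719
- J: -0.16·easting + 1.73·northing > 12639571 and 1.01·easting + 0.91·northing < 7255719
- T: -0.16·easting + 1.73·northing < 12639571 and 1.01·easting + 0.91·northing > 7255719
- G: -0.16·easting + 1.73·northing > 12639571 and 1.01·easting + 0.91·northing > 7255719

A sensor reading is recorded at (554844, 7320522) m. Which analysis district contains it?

C

-0.16·554844 + 1.73·7320522 = 12575728.020, which is < 12639571
1.01·554844 + 0.91·7320522 = 7222067.460, which is < 7255719
This sign pattern matches C.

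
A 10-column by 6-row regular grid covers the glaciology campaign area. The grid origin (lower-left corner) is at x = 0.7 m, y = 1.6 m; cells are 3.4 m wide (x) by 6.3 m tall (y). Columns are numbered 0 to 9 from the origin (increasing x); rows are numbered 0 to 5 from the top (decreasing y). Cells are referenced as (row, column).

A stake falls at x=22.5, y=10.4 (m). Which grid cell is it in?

(4, 6)

Column index: ⌊(22.5 − 0.7) / 3.4⌋ = ⌊6.412⌋ = 6
Row offset from origin: ⌊(10.4 − 1.6) / 6.3⌋ = ⌊1.397⌋ = 1 → row 4 (counted from top)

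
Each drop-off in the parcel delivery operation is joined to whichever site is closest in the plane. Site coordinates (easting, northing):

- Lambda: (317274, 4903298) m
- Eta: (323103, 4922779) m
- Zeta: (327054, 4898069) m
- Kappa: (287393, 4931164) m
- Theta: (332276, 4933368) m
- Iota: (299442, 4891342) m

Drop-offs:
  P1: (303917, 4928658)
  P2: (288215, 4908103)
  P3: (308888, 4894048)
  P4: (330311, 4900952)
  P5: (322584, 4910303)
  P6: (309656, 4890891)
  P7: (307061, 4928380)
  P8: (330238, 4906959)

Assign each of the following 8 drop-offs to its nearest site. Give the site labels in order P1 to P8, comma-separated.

Kappa, Iota, Iota, Zeta, Lambda, Iota, Eta, Zeta

P1 → Kappa (d²=279322612.00)
P2 → Iota (d²=406976650.00)
P3 → Iota (d²=96549352.00)
P4 → Zeta (d²=18919738.00)
P5 → Lambda (d²=77266125.00)
P6 → Iota (d²=104529197.00)
P7 → Eta (d²=288716965.00)
P8 → Zeta (d²=89169956.00)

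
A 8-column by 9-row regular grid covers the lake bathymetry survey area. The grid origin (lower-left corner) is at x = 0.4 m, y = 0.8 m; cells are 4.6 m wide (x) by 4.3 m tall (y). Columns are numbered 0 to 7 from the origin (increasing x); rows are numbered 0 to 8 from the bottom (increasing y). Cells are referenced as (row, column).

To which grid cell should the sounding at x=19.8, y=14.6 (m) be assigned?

Column index: ⌊(19.8 − 0.4) / 4.6⌋ = ⌊4.217⌋ = 4
Row offset from origin: ⌊(14.6 − 0.8) / 4.3⌋ = ⌊3.209⌋ = 3 → row 3

(3, 4)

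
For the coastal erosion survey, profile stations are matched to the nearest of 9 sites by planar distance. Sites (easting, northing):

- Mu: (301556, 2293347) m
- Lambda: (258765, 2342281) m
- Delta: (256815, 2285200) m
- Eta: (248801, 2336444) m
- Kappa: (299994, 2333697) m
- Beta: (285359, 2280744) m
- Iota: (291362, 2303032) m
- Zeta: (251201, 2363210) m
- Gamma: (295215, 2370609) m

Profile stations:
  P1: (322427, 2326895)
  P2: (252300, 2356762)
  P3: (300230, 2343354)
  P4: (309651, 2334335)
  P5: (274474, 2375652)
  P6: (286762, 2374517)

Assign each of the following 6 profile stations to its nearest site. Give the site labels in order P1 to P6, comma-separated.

P1 → Kappa (d²=549506693.00)
P2 → Zeta (d²=42784505.00)
P3 → Kappa (d²=93313345.00)
P4 → Kappa (d²=93664693.00)
P5 → Gamma (d²=455620930.00)
P6 → Gamma (d²=86725673.00)

Kappa, Zeta, Kappa, Kappa, Gamma, Gamma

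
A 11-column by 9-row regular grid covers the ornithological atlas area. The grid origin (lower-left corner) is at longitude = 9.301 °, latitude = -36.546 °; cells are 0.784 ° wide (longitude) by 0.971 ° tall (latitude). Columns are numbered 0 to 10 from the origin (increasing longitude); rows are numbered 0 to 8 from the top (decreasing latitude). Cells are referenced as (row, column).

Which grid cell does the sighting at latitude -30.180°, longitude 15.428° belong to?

Column index: ⌊(15.428 − 9.301) / 0.784⌋ = ⌊7.815⌋ = 7
Row offset from origin: ⌊(-30.180 − -36.546) / 0.971⌋ = ⌊6.556⌋ = 6 → row 2 (counted from top)

(2, 7)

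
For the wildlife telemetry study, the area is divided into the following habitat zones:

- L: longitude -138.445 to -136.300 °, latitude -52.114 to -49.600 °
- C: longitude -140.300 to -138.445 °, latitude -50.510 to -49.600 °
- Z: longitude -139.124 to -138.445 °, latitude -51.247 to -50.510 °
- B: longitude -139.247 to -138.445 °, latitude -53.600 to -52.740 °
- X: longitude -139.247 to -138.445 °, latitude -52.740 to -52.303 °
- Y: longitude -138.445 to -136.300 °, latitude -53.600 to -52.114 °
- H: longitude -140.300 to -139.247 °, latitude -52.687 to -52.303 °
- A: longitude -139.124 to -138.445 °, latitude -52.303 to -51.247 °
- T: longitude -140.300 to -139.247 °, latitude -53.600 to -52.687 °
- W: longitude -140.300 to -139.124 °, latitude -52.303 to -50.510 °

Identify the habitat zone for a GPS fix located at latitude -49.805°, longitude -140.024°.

The point has longitude = -140.024 and latitude = -49.805.
Only C satisfies -140.300 ≤ longitude ≤ -138.445 and -50.510 ≤ latitude ≤ -49.600.

C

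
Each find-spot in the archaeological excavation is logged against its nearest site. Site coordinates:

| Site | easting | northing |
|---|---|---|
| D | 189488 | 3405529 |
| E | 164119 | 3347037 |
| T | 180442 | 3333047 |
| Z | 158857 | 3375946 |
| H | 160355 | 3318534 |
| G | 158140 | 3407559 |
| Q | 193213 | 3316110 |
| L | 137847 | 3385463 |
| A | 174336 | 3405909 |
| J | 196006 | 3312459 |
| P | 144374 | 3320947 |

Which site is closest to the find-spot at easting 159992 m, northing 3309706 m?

Squared distances to each site:
D: 10052061345.000; E: 1410635690.000; T: 963004781.000; Z: 4389025825.000; H: 78065353.000; G: 9578639513.000; Q: 1144646057.000; L: 6229524074.000; A: 9460767545.000; J: 1304587205.000; P: 370282005.000.
Minimum at H.

H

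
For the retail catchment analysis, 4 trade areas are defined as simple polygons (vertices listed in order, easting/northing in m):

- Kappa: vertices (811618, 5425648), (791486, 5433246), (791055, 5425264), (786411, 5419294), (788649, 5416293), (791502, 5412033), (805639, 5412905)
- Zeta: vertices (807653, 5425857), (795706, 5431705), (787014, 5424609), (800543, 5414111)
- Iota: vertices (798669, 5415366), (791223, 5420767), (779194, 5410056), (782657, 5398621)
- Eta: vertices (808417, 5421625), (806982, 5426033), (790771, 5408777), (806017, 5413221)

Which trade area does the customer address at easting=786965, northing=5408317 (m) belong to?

Iota

Cast a ray rightward from (786965, 5408317). For each polygon, the edges (by vertex number in listed order) whose endpoints lie on opposite sides of northing = 5408317, where each meets that height, and whether that is right or left of the point:
Kappa: no edge straddles that height → 0 crossings.
Zeta: no edge straddles that height → 0 crossings.
Iota: 3–4 at easting≈779720.6 (left), 4–1 at easting≈791928.6 (right) → 1 crossing.
Eta: no edge straddles that height → 0 crossings.
Only Iota has an odd count, so the point is inside Iota.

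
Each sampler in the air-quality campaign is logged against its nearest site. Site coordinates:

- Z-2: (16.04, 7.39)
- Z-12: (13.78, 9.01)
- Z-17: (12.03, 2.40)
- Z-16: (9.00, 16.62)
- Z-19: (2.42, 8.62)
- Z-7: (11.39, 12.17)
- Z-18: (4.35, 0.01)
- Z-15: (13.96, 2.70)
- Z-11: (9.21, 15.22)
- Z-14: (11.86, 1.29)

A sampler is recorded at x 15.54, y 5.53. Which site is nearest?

Z-2

Squared distances to each site:
Z-2: 3.710; Z-12: 15.208; Z-17: 22.117; Z-16: 165.760; Z-19: 181.682; Z-7: 61.312; Z-18: 155.686; Z-15: 10.505; Z-11: 133.965; Z-14: 31.520.
Minimum at Z-2.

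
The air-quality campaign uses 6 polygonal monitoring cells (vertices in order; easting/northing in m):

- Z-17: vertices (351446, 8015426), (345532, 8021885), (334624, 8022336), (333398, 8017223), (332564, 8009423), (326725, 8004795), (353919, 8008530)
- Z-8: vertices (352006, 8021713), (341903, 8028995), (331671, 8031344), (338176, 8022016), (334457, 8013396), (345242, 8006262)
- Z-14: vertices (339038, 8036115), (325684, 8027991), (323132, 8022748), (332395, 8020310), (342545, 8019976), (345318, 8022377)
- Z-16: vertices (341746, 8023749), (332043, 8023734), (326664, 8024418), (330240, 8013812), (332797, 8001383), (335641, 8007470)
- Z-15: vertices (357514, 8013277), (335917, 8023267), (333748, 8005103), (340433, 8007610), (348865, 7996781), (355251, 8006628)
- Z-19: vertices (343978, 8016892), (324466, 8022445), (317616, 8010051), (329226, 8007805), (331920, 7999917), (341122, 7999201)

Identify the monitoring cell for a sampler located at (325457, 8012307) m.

Z-19

Cast a ray rightward from (325457, 8012307). For each polygon, the edges (by vertex number in listed order) whose endpoints lie on opposite sides of northing = 8012307, where each meets that height, and whether that is right or left of the point:
Z-17: 4–5 at easting≈332872.4 (right), 7–1 at easting≈352564.5 (right) → 2 crossings.
Z-8: 5–6 at easting≈336103.3 (right), 6–1 at easting≈347888.3 (right) → 2 crossings.
Z-14: no edge straddles that height → 0 crossings.
Z-16: 4–5 at easting≈330549.6 (right), 6–1 at easting≈337455.0 (right) → 2 crossings.
Z-15: 2–3 at easting≈334608.2 (right), 6–1 at easting≈357183.9 (right) → 2 crossings.
Z-19: 2–3 at easting≈318862.9 (left), 6–1 at easting≈343237.8 (right) → 1 crossing.
Only Z-19 has an odd count, so the point is inside Z-19.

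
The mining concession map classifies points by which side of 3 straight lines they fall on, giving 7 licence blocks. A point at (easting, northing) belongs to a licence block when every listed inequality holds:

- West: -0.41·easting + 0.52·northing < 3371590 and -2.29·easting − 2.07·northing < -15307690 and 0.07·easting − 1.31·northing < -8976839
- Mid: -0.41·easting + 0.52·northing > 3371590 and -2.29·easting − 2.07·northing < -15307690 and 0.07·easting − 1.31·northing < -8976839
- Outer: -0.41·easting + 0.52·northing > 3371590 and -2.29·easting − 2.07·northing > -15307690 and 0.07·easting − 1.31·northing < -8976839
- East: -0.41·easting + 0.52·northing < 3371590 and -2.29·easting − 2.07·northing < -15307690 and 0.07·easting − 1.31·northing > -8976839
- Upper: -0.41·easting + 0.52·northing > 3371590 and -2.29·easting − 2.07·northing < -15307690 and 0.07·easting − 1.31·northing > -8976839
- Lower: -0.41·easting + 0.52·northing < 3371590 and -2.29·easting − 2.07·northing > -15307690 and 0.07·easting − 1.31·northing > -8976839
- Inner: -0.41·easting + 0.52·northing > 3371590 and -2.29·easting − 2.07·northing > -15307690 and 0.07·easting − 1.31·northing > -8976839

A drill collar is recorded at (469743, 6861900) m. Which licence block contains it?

Inner

-0.41·469743 + 0.52·6861900 = 3375593.370, which is > 3371590
-2.29·469743 − 2.07·6861900 = -15279844.470, which is > -15307690
0.07·469743 − 1.31·6861900 = -8956206.990, which is > -8976839
This sign pattern matches Inner.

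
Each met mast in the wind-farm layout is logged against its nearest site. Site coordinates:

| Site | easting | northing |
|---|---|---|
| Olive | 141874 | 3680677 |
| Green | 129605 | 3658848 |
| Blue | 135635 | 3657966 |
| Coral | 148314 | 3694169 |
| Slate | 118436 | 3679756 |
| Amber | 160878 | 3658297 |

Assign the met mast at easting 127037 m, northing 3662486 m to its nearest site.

Squared distances to each site:
Olive: 551049050.000; Green: 19829668.000; Blue: 94356004.000; Coral: 1456523218.000; Slate: 372230101.000; Amber: 1162761002.000.
Minimum at Green.

Green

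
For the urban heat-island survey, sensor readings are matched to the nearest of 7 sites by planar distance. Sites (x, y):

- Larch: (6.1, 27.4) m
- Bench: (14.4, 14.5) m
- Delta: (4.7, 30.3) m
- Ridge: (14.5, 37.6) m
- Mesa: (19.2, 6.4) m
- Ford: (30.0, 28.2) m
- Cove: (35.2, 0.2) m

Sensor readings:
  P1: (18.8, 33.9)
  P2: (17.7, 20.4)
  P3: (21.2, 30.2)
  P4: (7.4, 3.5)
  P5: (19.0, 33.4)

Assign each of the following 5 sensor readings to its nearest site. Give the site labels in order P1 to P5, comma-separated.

Ridge, Bench, Ford, Mesa, Ridge

P1 → Ridge (d²=32.18)
P2 → Bench (d²=45.70)
P3 → Ford (d²=81.44)
P4 → Mesa (d²=147.65)
P5 → Ridge (d²=37.89)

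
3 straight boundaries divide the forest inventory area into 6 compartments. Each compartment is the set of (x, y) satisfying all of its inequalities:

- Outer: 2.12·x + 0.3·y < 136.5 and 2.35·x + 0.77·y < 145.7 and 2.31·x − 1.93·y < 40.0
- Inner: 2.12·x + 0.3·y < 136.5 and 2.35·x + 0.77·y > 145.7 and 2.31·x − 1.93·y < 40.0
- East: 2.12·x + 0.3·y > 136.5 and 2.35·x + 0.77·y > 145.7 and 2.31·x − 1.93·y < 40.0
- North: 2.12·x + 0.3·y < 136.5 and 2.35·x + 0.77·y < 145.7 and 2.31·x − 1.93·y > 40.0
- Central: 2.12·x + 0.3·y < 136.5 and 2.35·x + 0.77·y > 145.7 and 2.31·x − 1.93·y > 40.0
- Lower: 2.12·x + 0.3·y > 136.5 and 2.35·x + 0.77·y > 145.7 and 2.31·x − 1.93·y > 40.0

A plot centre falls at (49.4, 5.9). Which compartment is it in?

2.12·49.4 + 0.3·5.9 = 106.498, which is < 136.5
2.35·49.4 + 0.77·5.9 = 120.633, which is < 145.7
2.31·49.4 − 1.93·5.9 = 102.727, which is > 40.0
This sign pattern matches North.

North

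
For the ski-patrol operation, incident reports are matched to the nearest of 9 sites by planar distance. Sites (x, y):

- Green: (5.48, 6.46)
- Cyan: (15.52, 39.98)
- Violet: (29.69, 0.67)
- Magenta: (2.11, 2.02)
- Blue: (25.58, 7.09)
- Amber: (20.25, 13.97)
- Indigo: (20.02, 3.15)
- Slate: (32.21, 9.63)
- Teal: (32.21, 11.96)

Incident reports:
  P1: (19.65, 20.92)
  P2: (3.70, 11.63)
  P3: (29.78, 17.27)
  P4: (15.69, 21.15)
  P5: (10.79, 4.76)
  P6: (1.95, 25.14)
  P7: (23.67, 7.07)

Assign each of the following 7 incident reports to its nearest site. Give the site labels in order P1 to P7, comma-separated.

Amber, Green, Teal, Amber, Green, Green, Blue

P1 → Amber (d²=48.66)
P2 → Green (d²=29.90)
P3 → Teal (d²=34.10)
P4 → Amber (d²=72.35)
P5 → Green (d²=31.09)
P6 → Green (d²=361.40)
P7 → Blue (d²=3.65)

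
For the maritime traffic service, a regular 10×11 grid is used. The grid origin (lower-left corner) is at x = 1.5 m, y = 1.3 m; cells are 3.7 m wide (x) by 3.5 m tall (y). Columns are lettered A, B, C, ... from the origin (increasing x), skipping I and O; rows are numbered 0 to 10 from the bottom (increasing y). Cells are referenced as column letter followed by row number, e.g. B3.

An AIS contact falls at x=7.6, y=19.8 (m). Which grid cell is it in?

B5

Column index: ⌊(7.6 − 1.5) / 3.7⌋ = ⌊1.649⌋ = 1 → column B
Row offset from origin: ⌊(19.8 − 1.3) / 3.5⌋ = ⌊5.286⌋ = 5 → row 5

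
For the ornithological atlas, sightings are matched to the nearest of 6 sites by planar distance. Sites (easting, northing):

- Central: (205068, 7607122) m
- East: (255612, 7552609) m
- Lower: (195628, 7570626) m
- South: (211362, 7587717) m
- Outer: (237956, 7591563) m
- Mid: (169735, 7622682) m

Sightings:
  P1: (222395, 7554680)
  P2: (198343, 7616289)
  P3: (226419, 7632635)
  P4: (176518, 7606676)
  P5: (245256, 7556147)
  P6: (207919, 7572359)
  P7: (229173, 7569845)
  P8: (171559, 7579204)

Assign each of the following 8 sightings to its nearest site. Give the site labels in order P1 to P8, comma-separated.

Lower, Central, Central, Mid, East, Lower, Outer, Lower

P1 → Lower (d²=970747205.00)
P2 → Central (d²=129259514.00)
P3 → Central (d²=1106778370.00)
P4 → Mid (d²=302201125.00)
P5 → East (d²=119764180.00)
P6 → Lower (d²=154071970.00)
P7 → Outer (d²=548812613.00)
P8 → Lower (d²=652898845.00)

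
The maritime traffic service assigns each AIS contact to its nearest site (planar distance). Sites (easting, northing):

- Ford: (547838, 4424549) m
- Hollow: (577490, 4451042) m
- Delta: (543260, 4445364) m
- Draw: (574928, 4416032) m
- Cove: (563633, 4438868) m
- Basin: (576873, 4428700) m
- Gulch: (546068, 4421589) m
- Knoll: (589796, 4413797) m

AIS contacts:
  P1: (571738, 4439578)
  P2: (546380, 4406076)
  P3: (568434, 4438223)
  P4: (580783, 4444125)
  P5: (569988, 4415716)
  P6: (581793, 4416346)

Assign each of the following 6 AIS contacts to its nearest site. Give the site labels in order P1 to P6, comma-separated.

Cove, Gulch, Cove, Hollow, Draw, Draw

P1 → Cove (d²=66195125.00)
P2 → Gulch (d²=240750513.00)
P3 → Cove (d²=23465626.00)
P4 → Hollow (d²=58688738.00)
P5 → Draw (d²=24503456.00)
P6 → Draw (d²=47226821.00)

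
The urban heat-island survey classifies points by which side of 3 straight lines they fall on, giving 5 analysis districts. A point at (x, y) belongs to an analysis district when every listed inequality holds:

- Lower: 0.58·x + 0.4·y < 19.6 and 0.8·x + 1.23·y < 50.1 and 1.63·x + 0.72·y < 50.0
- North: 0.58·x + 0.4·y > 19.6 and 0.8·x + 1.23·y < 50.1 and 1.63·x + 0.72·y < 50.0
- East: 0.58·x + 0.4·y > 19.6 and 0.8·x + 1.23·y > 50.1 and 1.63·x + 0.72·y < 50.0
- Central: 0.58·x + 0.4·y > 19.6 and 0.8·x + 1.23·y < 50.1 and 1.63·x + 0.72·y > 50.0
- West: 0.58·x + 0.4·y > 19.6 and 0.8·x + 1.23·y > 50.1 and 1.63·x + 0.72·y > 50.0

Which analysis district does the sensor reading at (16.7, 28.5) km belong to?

0.58·16.7 + 0.4·28.5 = 21.086, which is > 19.6
0.8·16.7 + 1.23·28.5 = 48.415, which is < 50.1
1.63·16.7 + 0.72·28.5 = 47.741, which is < 50.0
This sign pattern matches North.

North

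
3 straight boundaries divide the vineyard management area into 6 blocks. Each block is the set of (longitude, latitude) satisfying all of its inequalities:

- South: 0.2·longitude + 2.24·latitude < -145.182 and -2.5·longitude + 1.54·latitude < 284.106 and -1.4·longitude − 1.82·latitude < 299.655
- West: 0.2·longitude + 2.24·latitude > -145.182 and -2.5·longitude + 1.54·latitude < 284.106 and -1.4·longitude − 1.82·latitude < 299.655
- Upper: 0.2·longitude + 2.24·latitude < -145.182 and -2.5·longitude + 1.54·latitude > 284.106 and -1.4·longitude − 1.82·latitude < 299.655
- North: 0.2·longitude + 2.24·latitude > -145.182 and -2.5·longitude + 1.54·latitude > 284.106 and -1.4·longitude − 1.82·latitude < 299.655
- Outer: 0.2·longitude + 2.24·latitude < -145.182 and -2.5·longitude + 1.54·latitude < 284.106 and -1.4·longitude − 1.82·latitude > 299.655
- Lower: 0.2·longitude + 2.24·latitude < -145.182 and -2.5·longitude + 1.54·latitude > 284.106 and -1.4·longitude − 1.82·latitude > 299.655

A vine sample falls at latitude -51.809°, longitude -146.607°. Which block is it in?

0.2·-146.607 + 2.24·-51.809 = -145.374, which is < -145.182
-2.5·-146.607 + 1.54·-51.809 = 286.732, which is > 284.106
-1.4·-146.607 − 1.82·-51.809 = 299.542, which is < 299.655
This sign pattern matches Upper.

Upper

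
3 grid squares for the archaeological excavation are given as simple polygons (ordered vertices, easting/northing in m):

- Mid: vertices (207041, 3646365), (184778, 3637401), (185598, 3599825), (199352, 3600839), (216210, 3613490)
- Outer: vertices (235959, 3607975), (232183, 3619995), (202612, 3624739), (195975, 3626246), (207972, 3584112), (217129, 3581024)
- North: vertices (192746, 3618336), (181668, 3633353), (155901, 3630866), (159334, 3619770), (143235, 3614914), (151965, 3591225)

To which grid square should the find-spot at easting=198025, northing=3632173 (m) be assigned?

Cast a ray rightward from (198025, 3632173). For each polygon, the edges (by vertex number in listed order) whose endpoints lie on opposite sides of northing = 3632173, where each meets that height, and whether that is right or left of the point:
Mid: 2–3 at easting≈184892.1 (left), 5–1 at easting≈210999.2 (right) → 1 crossing.
Outer: no edge straddles that height → 0 crossings.
North: 1–2 at easting≈182538.5 (left), 2–3 at easting≈169442.4 (left) → 0 crossings.
Only Mid has an odd count, so the point is inside Mid.

Mid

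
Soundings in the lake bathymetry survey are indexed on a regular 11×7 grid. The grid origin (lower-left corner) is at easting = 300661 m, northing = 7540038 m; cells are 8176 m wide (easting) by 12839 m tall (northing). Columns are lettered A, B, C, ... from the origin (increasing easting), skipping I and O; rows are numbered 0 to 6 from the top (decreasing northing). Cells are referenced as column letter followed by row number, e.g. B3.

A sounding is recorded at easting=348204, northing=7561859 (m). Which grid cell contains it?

F5

Column index: ⌊(348204 − 300661) / 8176⌋ = ⌊5.815⌋ = 5 → column F
Row offset from origin: ⌊(7561859 − 7540038) / 12839⌋ = ⌊1.700⌋ = 1 → row 5 (counted from top)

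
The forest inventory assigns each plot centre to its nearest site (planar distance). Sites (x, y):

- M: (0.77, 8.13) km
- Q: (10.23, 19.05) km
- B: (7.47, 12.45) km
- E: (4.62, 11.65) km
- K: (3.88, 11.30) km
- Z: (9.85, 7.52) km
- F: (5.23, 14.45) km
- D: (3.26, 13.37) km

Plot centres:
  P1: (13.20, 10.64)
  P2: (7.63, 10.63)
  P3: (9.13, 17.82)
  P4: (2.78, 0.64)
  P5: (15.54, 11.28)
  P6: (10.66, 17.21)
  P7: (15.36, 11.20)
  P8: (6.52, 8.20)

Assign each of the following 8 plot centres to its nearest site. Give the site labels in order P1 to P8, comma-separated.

P1 → Z (d²=20.96)
P2 → B (d²=3.34)
P3 → Q (d²=2.72)
P4 → M (d²=60.14)
P5 → Z (d²=46.51)
P6 → Q (d²=3.57)
P7 → Z (d²=43.90)
P8 → Z (d²=11.55)

Z, B, Q, M, Z, Q, Z, Z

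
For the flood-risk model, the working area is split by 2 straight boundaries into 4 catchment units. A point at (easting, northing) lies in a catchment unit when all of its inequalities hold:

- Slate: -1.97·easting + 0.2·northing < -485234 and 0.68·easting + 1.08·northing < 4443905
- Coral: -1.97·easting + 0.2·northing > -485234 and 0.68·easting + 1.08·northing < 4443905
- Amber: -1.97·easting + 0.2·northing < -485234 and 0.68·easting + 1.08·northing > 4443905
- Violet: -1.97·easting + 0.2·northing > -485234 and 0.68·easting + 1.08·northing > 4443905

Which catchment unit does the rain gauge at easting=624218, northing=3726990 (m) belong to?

-1.97·624218 + 0.2·3726990 = -484311.460, which is > -485234
0.68·624218 + 1.08·3726990 = 4449617.440, which is > 4443905
This sign pattern matches Violet.

Violet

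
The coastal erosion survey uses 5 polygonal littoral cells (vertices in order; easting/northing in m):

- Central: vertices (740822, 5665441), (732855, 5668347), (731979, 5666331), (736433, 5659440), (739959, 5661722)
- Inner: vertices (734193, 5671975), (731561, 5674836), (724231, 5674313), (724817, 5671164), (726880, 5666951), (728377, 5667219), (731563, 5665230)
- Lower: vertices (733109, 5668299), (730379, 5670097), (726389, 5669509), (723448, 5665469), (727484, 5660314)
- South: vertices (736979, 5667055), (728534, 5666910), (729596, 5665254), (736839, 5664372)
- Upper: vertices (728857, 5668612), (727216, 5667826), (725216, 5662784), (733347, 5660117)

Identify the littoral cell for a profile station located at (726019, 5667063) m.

Lower

Cast a ray rightward from (726019, 5667063). For each polygon, the edges (by vertex number in listed order) whose endpoints lie on opposite sides of northing = 5667063, where each meets that height, and whether that is right or left of the point:
Central: 1–2 at easting≈736375.2 (right), 2–3 at easting≈732297.1 (right) → 2 crossings.
Inner: 4–5 at easting≈726825.2 (right), 5–6 at easting≈727505.6 (right), 6–7 at easting≈728626.9 (right), 7–1 at easting≈732277.7 (right) → 4 crossings.
Lower: 3–4 at easting≈724608.4 (left), 5–1 at easting≈732238.3 (right) → 1 crossing.
South: no edge straddles that height → 0 crossings.
Upper: 2–3 at easting≈726913.3 (right), 4–1 at easting≈729675.7 (right) → 2 crossings.
Only Lower has an odd count, so the point is inside Lower.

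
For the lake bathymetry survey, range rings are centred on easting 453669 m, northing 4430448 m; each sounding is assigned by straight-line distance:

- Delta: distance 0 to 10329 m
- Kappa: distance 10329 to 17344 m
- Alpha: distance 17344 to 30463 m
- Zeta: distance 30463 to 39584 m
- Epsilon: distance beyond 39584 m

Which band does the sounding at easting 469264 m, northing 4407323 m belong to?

Alpha

Distance = √((469264−453669)² + (4407323−4430448)²) = √(243204025.000 + 534765625.000) = 27892.107 m.
17344 ≤ 27892.107 < 30463 → Alpha.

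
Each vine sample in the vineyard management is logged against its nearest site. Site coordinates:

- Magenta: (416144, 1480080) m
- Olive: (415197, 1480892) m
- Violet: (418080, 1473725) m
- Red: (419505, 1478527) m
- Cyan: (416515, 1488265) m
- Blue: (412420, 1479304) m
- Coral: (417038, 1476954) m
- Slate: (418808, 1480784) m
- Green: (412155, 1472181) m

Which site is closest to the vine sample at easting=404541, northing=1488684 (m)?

Squared distances to each site:
Magenta: 208658425.000; Olive: 174265600.000; Violet: 407076202.000; Red: 327085945.000; Cyan: 143552237.000; Blue: 150063041.000; Coral: 293767909.000; Slate: 265957289.000; Green: 330322005.000.
Minimum at Cyan.

Cyan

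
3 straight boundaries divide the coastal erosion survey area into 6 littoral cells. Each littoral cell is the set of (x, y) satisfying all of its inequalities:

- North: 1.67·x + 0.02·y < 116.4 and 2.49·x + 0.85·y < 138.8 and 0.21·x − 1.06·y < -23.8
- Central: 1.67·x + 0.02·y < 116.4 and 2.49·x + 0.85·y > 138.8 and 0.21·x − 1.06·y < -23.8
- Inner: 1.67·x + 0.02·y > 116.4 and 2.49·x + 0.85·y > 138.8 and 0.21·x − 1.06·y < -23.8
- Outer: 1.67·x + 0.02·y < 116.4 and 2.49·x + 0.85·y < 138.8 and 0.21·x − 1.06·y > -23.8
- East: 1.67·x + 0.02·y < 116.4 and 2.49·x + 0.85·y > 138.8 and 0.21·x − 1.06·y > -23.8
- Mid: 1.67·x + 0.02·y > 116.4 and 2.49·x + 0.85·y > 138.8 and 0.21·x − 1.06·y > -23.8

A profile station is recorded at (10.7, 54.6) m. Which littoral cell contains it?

North

1.67·10.7 + 0.02·54.6 = 18.961, which is < 116.4
2.49·10.7 + 0.85·54.6 = 73.053, which is < 138.8
0.21·10.7 − 1.06·54.6 = -55.629, which is < -23.8
This sign pattern matches North.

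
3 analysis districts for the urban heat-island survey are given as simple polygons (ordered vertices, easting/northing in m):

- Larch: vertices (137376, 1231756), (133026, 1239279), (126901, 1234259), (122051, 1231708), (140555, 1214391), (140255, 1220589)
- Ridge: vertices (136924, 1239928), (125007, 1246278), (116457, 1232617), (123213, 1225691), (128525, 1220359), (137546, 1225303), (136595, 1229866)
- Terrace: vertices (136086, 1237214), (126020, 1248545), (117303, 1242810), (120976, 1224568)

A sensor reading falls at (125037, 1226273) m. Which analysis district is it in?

Cast a ray rightward from (125037, 1226273). For each polygon, the edges (by vertex number in listed order) whose endpoints lie on opposite sides of northing = 1226273, where each meets that height, and whether that is right or left of the point:
Larch: 4–5 at easting≈127858.5 (right), 6–1 at easting≈138789.6 (right) → 2 crossings.
Ridge: 3–4 at easting≈122645.3 (left), 6–7 at easting≈137343.8 (right) → 1 crossing.
Terrace: 3–4 at easting≈120632.7 (left), 4–1 at easting≈123013.2 (left) → 0 crossings.
Only Ridge has an odd count, so the point is inside Ridge.

Ridge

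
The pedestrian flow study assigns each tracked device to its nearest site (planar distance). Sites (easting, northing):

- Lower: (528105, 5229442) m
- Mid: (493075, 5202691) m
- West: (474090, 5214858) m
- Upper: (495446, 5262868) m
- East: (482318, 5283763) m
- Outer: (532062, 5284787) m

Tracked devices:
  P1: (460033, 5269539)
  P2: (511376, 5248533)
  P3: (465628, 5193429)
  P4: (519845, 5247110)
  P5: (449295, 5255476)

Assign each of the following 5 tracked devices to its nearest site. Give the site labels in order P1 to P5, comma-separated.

East, Upper, West, Lower, East

P1 → East (d²=698943401.00)
P2 → Upper (d²=459257125.00)
P3 → West (d²=530807485.00)
P4 → Lower (d²=380385824.00)
P5 → East (d²=1890672898.00)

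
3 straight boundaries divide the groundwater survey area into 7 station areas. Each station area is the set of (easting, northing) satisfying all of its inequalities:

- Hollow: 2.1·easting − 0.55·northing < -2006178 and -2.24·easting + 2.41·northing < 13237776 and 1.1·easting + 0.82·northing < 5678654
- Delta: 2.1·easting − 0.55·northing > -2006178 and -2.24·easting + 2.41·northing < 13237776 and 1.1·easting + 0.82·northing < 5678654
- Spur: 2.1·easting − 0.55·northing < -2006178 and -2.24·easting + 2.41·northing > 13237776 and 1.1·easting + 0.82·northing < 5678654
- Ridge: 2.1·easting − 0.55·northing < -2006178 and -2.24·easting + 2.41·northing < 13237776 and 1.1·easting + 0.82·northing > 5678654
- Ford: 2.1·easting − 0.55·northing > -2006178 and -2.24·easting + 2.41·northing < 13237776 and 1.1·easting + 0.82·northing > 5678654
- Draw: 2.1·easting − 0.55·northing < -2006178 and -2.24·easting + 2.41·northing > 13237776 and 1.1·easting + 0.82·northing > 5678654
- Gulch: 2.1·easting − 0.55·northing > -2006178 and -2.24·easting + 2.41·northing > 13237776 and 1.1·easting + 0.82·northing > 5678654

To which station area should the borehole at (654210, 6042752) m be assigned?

Delta

2.1·654210 − 0.55·6042752 = -1949672.600, which is > -2006178
-2.24·654210 + 2.41·6042752 = 13097601.920, which is < 13237776
1.1·654210 + 0.82·6042752 = 5674687.640, which is < 5678654
This sign pattern matches Delta.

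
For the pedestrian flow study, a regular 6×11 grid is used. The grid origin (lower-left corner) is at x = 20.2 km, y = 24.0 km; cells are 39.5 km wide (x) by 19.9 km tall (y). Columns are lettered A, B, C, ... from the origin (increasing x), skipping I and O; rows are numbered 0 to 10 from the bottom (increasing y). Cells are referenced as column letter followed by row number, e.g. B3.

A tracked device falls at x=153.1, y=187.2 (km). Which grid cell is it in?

D8

Column index: ⌊(153.1 − 20.2) / 39.5⌋ = ⌊3.365⌋ = 3 → column D
Row offset from origin: ⌊(187.2 − 24.0) / 19.9⌋ = ⌊8.201⌋ = 8 → row 8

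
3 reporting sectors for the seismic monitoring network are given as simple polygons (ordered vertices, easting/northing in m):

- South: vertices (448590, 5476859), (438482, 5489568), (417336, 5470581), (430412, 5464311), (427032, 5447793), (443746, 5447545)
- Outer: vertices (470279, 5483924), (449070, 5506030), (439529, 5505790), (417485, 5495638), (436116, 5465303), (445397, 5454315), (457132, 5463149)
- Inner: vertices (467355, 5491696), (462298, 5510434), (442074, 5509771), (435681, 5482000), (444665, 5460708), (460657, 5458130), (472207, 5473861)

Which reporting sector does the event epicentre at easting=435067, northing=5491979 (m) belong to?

Cast a ray rightward from (435067, 5491979). For each polygon, the edges (by vertex number in listed order) whose endpoints lie on opposite sides of northing = 5491979, where each meets that height, and whether that is right or left of the point:
South: no edge straddles that height → 0 crossings.
Outer: 1–2 at easting≈462550.8 (right), 4–5 at easting≈419732.3 (left) → 1 crossing.
Inner: 1–2 at easting≈467278.6 (right), 3–4 at easting≈437978.2 (right) → 2 crossings.
Only Outer has an odd count, so the point is inside Outer.

Outer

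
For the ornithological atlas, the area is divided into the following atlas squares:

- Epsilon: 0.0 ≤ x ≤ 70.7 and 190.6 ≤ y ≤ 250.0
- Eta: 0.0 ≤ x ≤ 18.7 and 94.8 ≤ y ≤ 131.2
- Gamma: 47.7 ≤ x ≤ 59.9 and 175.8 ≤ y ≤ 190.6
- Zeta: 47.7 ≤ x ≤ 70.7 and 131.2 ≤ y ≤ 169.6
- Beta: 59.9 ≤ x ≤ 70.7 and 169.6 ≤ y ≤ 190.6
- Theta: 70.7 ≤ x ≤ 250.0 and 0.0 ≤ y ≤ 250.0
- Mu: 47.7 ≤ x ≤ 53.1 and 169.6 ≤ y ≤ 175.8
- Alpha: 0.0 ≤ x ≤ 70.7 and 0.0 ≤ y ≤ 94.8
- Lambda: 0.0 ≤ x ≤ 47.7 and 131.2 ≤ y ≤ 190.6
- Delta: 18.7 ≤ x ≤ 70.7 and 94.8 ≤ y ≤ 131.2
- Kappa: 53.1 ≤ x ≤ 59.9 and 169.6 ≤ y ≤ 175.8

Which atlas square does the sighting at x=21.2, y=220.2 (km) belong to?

The point has x = 21.2 and y = 220.2.
Only Epsilon satisfies 0.0 ≤ x ≤ 70.7 and 190.6 ≤ y ≤ 250.0.

Epsilon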